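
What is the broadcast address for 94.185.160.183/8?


Network: 94.0.0.0/8
Host bits = 24
Set all host bits to 1:
Broadcast: 94.255.255.255


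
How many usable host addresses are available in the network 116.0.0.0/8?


Host bits = 32 - 8 = 24
Total addresses = 2^24 = 16777216
Usable = total - 2 (network and broadcast)
Usable hosts: 16777214


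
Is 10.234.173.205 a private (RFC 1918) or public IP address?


RFC 1918 private ranges:
  10.0.0.0/8 (10.0.0.0 - 10.255.255.255)
  172.16.0.0/12 (172.16.0.0 - 172.31.255.255)
  192.168.0.0/16 (192.168.0.0 - 192.168.255.255)
Private (in 10.0.0.0/8)


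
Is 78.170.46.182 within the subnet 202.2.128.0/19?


Subnet network: 202.2.128.0
Test IP AND mask: 78.170.32.0
No, 78.170.46.182 is not in 202.2.128.0/19


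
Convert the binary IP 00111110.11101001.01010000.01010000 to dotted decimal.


00111110 = 62
11101001 = 233
01010000 = 80
01010000 = 80
IP: 62.233.80.80


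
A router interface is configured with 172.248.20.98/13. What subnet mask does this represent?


/13 means 13 network bits, 19 host bits
Binary: 11111111111110000000000000000000
Mask: 255.248.0.0


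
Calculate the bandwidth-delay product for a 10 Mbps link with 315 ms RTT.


BDP = bandwidth * RTT
= 10 Mbps * 315 ms
= 10 * 1e6 * 315 / 1000 bits
= 3150000 bits
= 393750 bytes
= 384.5215 KB
BDP = 3150000 bits (393750 bytes)


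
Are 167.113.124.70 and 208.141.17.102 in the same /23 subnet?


Mask: 255.255.254.0
167.113.124.70 AND mask = 167.113.124.0
208.141.17.102 AND mask = 208.141.16.0
No, different subnets (167.113.124.0 vs 208.141.16.0)


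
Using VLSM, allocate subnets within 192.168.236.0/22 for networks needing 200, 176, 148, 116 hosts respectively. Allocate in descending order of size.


200 hosts -> /24 (254 usable): 192.168.236.0/24
176 hosts -> /24 (254 usable): 192.168.237.0/24
148 hosts -> /24 (254 usable): 192.168.238.0/24
116 hosts -> /25 (126 usable): 192.168.239.0/25
Allocation: 192.168.236.0/24 (200 hosts, 254 usable); 192.168.237.0/24 (176 hosts, 254 usable); 192.168.238.0/24 (148 hosts, 254 usable); 192.168.239.0/25 (116 hosts, 126 usable)


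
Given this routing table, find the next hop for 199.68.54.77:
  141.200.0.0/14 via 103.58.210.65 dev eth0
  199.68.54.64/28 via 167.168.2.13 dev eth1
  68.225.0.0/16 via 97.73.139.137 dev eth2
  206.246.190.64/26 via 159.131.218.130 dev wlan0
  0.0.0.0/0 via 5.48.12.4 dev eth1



Longest prefix match for 199.68.54.77:
  /14 141.200.0.0: no
  /28 199.68.54.64: MATCH
  /16 68.225.0.0: no
  /26 206.246.190.64: no
  /0 0.0.0.0: MATCH
Selected: next-hop 167.168.2.13 via eth1 (matched /28)


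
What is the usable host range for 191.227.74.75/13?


Network: 191.224.0.0
Broadcast: 191.231.255.255
First usable = network + 1
Last usable = broadcast - 1
Range: 191.224.0.1 to 191.231.255.254


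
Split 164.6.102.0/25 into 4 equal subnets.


New prefix = 25 + 2 = 27
Each subnet has 32 addresses
  164.6.102.0/27
  164.6.102.32/27
  164.6.102.64/27
  164.6.102.96/27
Subnets: 164.6.102.0/27, 164.6.102.32/27, 164.6.102.64/27, 164.6.102.96/27


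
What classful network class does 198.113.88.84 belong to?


First octet: 198
Binary: 11000110
110xxxxx -> Class C (192-223)
Class C, default mask 255.255.255.0 (/24)


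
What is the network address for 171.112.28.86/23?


IP:   10101011.01110000.00011100.01010110
Mask: 11111111.11111111.11111110.00000000
AND operation:
Net:  10101011.01110000.00011100.00000000
Network: 171.112.28.0/23


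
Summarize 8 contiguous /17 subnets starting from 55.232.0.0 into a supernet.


Original prefix: /17
Number of subnets: 8 = 2^3
New prefix = 17 - 3 = 14
Supernet: 55.232.0.0/14


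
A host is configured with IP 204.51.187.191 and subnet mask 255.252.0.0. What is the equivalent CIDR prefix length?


Binary: 11111111.11111100.00000000.00000000
Count leading 1s
Prefix: /14


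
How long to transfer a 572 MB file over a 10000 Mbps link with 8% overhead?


Effective throughput = 10000 * (1 - 8/100) = 9200 Mbps
File size in Mb = 572 * 8 = 4576 Mb
Time = 4576 / 9200
Time = 0.4974 seconds


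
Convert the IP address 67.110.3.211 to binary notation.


67 = 01000011
110 = 01101110
3 = 00000011
211 = 11010011
Binary: 01000011.01101110.00000011.11010011


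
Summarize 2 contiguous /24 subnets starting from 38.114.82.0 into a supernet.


Original prefix: /24
Number of subnets: 2 = 2^1
New prefix = 24 - 1 = 23
Supernet: 38.114.82.0/23


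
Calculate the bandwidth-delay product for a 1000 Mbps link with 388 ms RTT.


BDP = bandwidth * RTT
= 1000 Mbps * 388 ms
= 1000 * 1e6 * 388 / 1000 bits
= 388000000 bits
= 48500000 bytes
= 47363.2812 KB
BDP = 388000000 bits (48500000 bytes)


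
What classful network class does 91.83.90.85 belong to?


First octet: 91
Binary: 01011011
0xxxxxxx -> Class A (1-126)
Class A, default mask 255.0.0.0 (/8)


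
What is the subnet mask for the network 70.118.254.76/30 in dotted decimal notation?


/30 means 30 network bits, 2 host bits
Binary: 11111111111111111111111111111100
Mask: 255.255.255.252


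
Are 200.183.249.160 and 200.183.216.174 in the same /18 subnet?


Mask: 255.255.192.0
200.183.249.160 AND mask = 200.183.192.0
200.183.216.174 AND mask = 200.183.192.0
Yes, same subnet (200.183.192.0)


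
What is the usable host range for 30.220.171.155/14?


Network: 30.220.0.0
Broadcast: 30.223.255.255
First usable = network + 1
Last usable = broadcast - 1
Range: 30.220.0.1 to 30.223.255.254


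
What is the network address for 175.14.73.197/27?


IP:   10101111.00001110.01001001.11000101
Mask: 11111111.11111111.11111111.11100000
AND operation:
Net:  10101111.00001110.01001001.11000000
Network: 175.14.73.192/27


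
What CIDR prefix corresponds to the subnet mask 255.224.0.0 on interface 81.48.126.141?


Binary: 11111111.11100000.00000000.00000000
Count leading 1s
Prefix: /11


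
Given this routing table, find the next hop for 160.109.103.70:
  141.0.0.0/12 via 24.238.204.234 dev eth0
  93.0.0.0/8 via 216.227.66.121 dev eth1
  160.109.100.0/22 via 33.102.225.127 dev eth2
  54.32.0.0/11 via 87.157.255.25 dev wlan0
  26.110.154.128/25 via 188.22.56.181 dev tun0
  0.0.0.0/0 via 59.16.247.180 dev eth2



Longest prefix match for 160.109.103.70:
  /12 141.0.0.0: no
  /8 93.0.0.0: no
  /22 160.109.100.0: MATCH
  /11 54.32.0.0: no
  /25 26.110.154.128: no
  /0 0.0.0.0: MATCH
Selected: next-hop 33.102.225.127 via eth2 (matched /22)


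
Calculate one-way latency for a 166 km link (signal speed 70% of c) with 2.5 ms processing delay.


Speed = 0.7 * 3e5 km/s = 210000 km/s
Propagation delay = 166 / 210000 = 0.0008 s = 0.7905 ms
Processing delay = 2.5 ms
Total one-way latency = 3.2905 ms


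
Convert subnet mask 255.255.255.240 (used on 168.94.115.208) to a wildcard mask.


Subnet mask: 255.255.255.240
Wildcard = 255.255.255.255 - subnet mask
255 - 255 = 0
255 - 255 = 0
255 - 255 = 0
255 - 240 = 15
Wildcard: 0.0.0.15


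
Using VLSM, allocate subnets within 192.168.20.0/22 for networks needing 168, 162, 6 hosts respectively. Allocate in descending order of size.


168 hosts -> /24 (254 usable): 192.168.20.0/24
162 hosts -> /24 (254 usable): 192.168.21.0/24
6 hosts -> /29 (6 usable): 192.168.22.0/29
Allocation: 192.168.20.0/24 (168 hosts, 254 usable); 192.168.21.0/24 (162 hosts, 254 usable); 192.168.22.0/29 (6 hosts, 6 usable)


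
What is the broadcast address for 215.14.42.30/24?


Network: 215.14.42.0/24
Host bits = 8
Set all host bits to 1:
Broadcast: 215.14.42.255


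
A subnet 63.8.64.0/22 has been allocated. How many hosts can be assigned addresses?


Host bits = 32 - 22 = 10
Total addresses = 2^10 = 1024
Usable = total - 2 (network and broadcast)
Usable hosts: 1022


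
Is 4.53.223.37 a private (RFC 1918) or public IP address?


RFC 1918 private ranges:
  10.0.0.0/8 (10.0.0.0 - 10.255.255.255)
  172.16.0.0/12 (172.16.0.0 - 172.31.255.255)
  192.168.0.0/16 (192.168.0.0 - 192.168.255.255)
Public (not in any RFC 1918 range)


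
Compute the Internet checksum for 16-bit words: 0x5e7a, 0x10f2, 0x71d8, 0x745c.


Sum all words (with carry folding):
+ 0x5e7a = 0x5e7a
+ 0x10f2 = 0x6f6c
+ 0x71d8 = 0xe144
+ 0x745c = 0x55a1
One's complement: ~0x55a1
Checksum = 0xaa5e


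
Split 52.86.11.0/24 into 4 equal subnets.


New prefix = 24 + 2 = 26
Each subnet has 64 addresses
  52.86.11.0/26
  52.86.11.64/26
  52.86.11.128/26
  52.86.11.192/26
Subnets: 52.86.11.0/26, 52.86.11.64/26, 52.86.11.128/26, 52.86.11.192/26


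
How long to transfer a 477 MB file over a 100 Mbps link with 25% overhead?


Effective throughput = 100 * (1 - 25/100) = 75 Mbps
File size in Mb = 477 * 8 = 3816 Mb
Time = 3816 / 75
Time = 50.88 seconds


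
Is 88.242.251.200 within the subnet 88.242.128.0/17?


Subnet network: 88.242.128.0
Test IP AND mask: 88.242.128.0
Yes, 88.242.251.200 is in 88.242.128.0/17


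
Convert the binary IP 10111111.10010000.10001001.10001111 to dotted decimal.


10111111 = 191
10010000 = 144
10001001 = 137
10001111 = 143
IP: 191.144.137.143


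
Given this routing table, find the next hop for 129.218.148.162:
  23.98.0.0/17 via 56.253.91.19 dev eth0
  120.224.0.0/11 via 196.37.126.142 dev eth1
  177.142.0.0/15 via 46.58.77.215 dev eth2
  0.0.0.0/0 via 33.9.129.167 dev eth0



Longest prefix match for 129.218.148.162:
  /17 23.98.0.0: no
  /11 120.224.0.0: no
  /15 177.142.0.0: no
  /0 0.0.0.0: MATCH
Selected: next-hop 33.9.129.167 via eth0 (matched /0)


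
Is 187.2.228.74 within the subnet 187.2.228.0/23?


Subnet network: 187.2.228.0
Test IP AND mask: 187.2.228.0
Yes, 187.2.228.74 is in 187.2.228.0/23


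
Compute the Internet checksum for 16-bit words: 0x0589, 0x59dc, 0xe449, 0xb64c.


Sum all words (with carry folding):
+ 0x0589 = 0x0589
+ 0x59dc = 0x5f65
+ 0xe449 = 0x43af
+ 0xb64c = 0xf9fb
One's complement: ~0xf9fb
Checksum = 0x0604


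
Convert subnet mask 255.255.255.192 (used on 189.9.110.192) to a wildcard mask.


Subnet mask: 255.255.255.192
Wildcard = 255.255.255.255 - subnet mask
255 - 255 = 0
255 - 255 = 0
255 - 255 = 0
255 - 192 = 63
Wildcard: 0.0.0.63


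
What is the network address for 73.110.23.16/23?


IP:   01001001.01101110.00010111.00010000
Mask: 11111111.11111111.11111110.00000000
AND operation:
Net:  01001001.01101110.00010110.00000000
Network: 73.110.22.0/23


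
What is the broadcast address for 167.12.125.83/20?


Network: 167.12.112.0/20
Host bits = 12
Set all host bits to 1:
Broadcast: 167.12.127.255


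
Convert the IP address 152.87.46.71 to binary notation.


152 = 10011000
87 = 01010111
46 = 00101110
71 = 01000111
Binary: 10011000.01010111.00101110.01000111


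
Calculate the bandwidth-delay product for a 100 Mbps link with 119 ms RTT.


BDP = bandwidth * RTT
= 100 Mbps * 119 ms
= 100 * 1e6 * 119 / 1000 bits
= 11900000 bits
= 1487500 bytes
= 1452.6367 KB
BDP = 11900000 bits (1487500 bytes)


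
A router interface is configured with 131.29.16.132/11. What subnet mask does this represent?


/11 means 11 network bits, 21 host bits
Binary: 11111111111000000000000000000000
Mask: 255.224.0.0


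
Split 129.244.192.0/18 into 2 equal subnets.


New prefix = 18 + 1 = 19
Each subnet has 8192 addresses
  129.244.192.0/19
  129.244.224.0/19
Subnets: 129.244.192.0/19, 129.244.224.0/19


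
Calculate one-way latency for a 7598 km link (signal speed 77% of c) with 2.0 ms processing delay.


Speed = 0.77 * 3e5 km/s = 231000 km/s
Propagation delay = 7598 / 231000 = 0.0329 s = 32.8918 ms
Processing delay = 2.0 ms
Total one-way latency = 34.8918 ms


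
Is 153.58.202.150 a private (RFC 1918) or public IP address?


RFC 1918 private ranges:
  10.0.0.0/8 (10.0.0.0 - 10.255.255.255)
  172.16.0.0/12 (172.16.0.0 - 172.31.255.255)
  192.168.0.0/16 (192.168.0.0 - 192.168.255.255)
Public (not in any RFC 1918 range)


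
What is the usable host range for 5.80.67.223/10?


Network: 5.64.0.0
Broadcast: 5.127.255.255
First usable = network + 1
Last usable = broadcast - 1
Range: 5.64.0.1 to 5.127.255.254


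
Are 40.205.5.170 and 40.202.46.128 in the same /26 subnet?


Mask: 255.255.255.192
40.205.5.170 AND mask = 40.205.5.128
40.202.46.128 AND mask = 40.202.46.128
No, different subnets (40.205.5.128 vs 40.202.46.128)


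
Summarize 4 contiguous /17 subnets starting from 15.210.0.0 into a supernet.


Original prefix: /17
Number of subnets: 4 = 2^2
New prefix = 17 - 2 = 15
Supernet: 15.210.0.0/15


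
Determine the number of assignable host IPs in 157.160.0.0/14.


Host bits = 32 - 14 = 18
Total addresses = 2^18 = 262144
Usable = total - 2 (network and broadcast)
Usable hosts: 262142


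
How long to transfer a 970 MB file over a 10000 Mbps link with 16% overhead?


Effective throughput = 10000 * (1 - 16/100) = 8400 Mbps
File size in Mb = 970 * 8 = 7760 Mb
Time = 7760 / 8400
Time = 0.9238 seconds


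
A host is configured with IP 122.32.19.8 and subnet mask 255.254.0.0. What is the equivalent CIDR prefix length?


Binary: 11111111.11111110.00000000.00000000
Count leading 1s
Prefix: /15


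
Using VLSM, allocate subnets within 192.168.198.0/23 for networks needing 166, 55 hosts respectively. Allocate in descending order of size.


166 hosts -> /24 (254 usable): 192.168.198.0/24
55 hosts -> /26 (62 usable): 192.168.199.0/26
Allocation: 192.168.198.0/24 (166 hosts, 254 usable); 192.168.199.0/26 (55 hosts, 62 usable)


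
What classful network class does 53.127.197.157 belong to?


First octet: 53
Binary: 00110101
0xxxxxxx -> Class A (1-126)
Class A, default mask 255.0.0.0 (/8)


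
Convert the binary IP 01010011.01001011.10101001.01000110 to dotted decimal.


01010011 = 83
01001011 = 75
10101001 = 169
01000110 = 70
IP: 83.75.169.70


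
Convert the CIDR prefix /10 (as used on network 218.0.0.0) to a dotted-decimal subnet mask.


/10 means 10 network bits, 22 host bits
Binary: 11111111110000000000000000000000
Mask: 255.192.0.0


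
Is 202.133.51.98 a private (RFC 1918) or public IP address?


RFC 1918 private ranges:
  10.0.0.0/8 (10.0.0.0 - 10.255.255.255)
  172.16.0.0/12 (172.16.0.0 - 172.31.255.255)
  192.168.0.0/16 (192.168.0.0 - 192.168.255.255)
Public (not in any RFC 1918 range)


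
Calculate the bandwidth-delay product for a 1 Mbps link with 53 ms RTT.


BDP = bandwidth * RTT
= 1 Mbps * 53 ms
= 1 * 1e6 * 53 / 1000 bits
= 53000 bits
= 6625 bytes
= 6.4697 KB
BDP = 53000 bits (6625 bytes)


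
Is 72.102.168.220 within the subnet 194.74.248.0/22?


Subnet network: 194.74.248.0
Test IP AND mask: 72.102.168.0
No, 72.102.168.220 is not in 194.74.248.0/22


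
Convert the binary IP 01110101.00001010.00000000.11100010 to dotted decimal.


01110101 = 117
00001010 = 10
00000000 = 0
11100010 = 226
IP: 117.10.0.226


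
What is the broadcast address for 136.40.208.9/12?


Network: 136.32.0.0/12
Host bits = 20
Set all host bits to 1:
Broadcast: 136.47.255.255


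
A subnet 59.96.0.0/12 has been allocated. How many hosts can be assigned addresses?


Host bits = 32 - 12 = 20
Total addresses = 2^20 = 1048576
Usable = total - 2 (network and broadcast)
Usable hosts: 1048574


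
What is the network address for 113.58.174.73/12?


IP:   01110001.00111010.10101110.01001001
Mask: 11111111.11110000.00000000.00000000
AND operation:
Net:  01110001.00110000.00000000.00000000
Network: 113.48.0.0/12


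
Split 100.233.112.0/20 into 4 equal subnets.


New prefix = 20 + 2 = 22
Each subnet has 1024 addresses
  100.233.112.0/22
  100.233.116.0/22
  100.233.120.0/22
  100.233.124.0/22
Subnets: 100.233.112.0/22, 100.233.116.0/22, 100.233.120.0/22, 100.233.124.0/22


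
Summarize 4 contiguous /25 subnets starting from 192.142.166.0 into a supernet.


Original prefix: /25
Number of subnets: 4 = 2^2
New prefix = 25 - 2 = 23
Supernet: 192.142.166.0/23


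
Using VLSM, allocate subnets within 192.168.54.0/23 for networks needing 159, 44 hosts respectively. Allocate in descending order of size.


159 hosts -> /24 (254 usable): 192.168.54.0/24
44 hosts -> /26 (62 usable): 192.168.55.0/26
Allocation: 192.168.54.0/24 (159 hosts, 254 usable); 192.168.55.0/26 (44 hosts, 62 usable)


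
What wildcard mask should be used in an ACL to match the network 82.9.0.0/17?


Subnet mask: 255.255.128.0
Wildcard = 255.255.255.255 - subnet mask
255 - 255 = 0
255 - 255 = 0
255 - 128 = 127
255 - 0 = 255
Wildcard: 0.0.127.255


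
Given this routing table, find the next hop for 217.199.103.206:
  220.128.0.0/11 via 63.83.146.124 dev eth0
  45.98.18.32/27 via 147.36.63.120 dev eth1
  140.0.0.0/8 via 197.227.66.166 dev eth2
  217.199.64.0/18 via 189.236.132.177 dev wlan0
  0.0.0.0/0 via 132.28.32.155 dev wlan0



Longest prefix match for 217.199.103.206:
  /11 220.128.0.0: no
  /27 45.98.18.32: no
  /8 140.0.0.0: no
  /18 217.199.64.0: MATCH
  /0 0.0.0.0: MATCH
Selected: next-hop 189.236.132.177 via wlan0 (matched /18)


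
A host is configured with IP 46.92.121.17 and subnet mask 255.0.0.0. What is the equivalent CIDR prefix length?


Binary: 11111111.00000000.00000000.00000000
Count leading 1s
Prefix: /8


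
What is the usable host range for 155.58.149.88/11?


Network: 155.32.0.0
Broadcast: 155.63.255.255
First usable = network + 1
Last usable = broadcast - 1
Range: 155.32.0.1 to 155.63.255.254


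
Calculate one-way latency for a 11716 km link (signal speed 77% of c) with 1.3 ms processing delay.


Speed = 0.77 * 3e5 km/s = 231000 km/s
Propagation delay = 11716 / 231000 = 0.0507 s = 50.7186 ms
Processing delay = 1.3 ms
Total one-way latency = 52.0186 ms


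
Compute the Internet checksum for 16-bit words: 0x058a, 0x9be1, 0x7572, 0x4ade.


Sum all words (with carry folding):
+ 0x058a = 0x058a
+ 0x9be1 = 0xa16b
+ 0x7572 = 0x16de
+ 0x4ade = 0x61bc
One's complement: ~0x61bc
Checksum = 0x9e43


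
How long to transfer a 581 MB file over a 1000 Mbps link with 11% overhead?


Effective throughput = 1000 * (1 - 11/100) = 890 Mbps
File size in Mb = 581 * 8 = 4648 Mb
Time = 4648 / 890
Time = 5.2225 seconds


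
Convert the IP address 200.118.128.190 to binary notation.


200 = 11001000
118 = 01110110
128 = 10000000
190 = 10111110
Binary: 11001000.01110110.10000000.10111110


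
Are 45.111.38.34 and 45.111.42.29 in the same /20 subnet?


Mask: 255.255.240.0
45.111.38.34 AND mask = 45.111.32.0
45.111.42.29 AND mask = 45.111.32.0
Yes, same subnet (45.111.32.0)


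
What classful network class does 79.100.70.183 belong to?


First octet: 79
Binary: 01001111
0xxxxxxx -> Class A (1-126)
Class A, default mask 255.0.0.0 (/8)


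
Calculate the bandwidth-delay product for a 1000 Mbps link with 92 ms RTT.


BDP = bandwidth * RTT
= 1000 Mbps * 92 ms
= 1000 * 1e6 * 92 / 1000 bits
= 92000000 bits
= 11500000 bytes
= 11230.4688 KB
BDP = 92000000 bits (11500000 bytes)


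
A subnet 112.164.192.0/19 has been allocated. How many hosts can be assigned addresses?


Host bits = 32 - 19 = 13
Total addresses = 2^13 = 8192
Usable = total - 2 (network and broadcast)
Usable hosts: 8190


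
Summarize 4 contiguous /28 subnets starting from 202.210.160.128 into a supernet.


Original prefix: /28
Number of subnets: 4 = 2^2
New prefix = 28 - 2 = 26
Supernet: 202.210.160.128/26


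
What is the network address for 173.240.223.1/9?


IP:   10101101.11110000.11011111.00000001
Mask: 11111111.10000000.00000000.00000000
AND operation:
Net:  10101101.10000000.00000000.00000000
Network: 173.128.0.0/9


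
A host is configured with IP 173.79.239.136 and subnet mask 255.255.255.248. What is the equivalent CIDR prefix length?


Binary: 11111111.11111111.11111111.11111000
Count leading 1s
Prefix: /29


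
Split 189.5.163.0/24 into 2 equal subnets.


New prefix = 24 + 1 = 25
Each subnet has 128 addresses
  189.5.163.0/25
  189.5.163.128/25
Subnets: 189.5.163.0/25, 189.5.163.128/25


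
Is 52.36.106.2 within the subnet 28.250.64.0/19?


Subnet network: 28.250.64.0
Test IP AND mask: 52.36.96.0
No, 52.36.106.2 is not in 28.250.64.0/19


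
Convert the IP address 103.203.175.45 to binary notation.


103 = 01100111
203 = 11001011
175 = 10101111
45 = 00101101
Binary: 01100111.11001011.10101111.00101101


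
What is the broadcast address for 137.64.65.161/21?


Network: 137.64.64.0/21
Host bits = 11
Set all host bits to 1:
Broadcast: 137.64.71.255


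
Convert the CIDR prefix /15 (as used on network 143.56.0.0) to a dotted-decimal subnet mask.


/15 means 15 network bits, 17 host bits
Binary: 11111111111111100000000000000000
Mask: 255.254.0.0


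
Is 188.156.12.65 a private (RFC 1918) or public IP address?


RFC 1918 private ranges:
  10.0.0.0/8 (10.0.0.0 - 10.255.255.255)
  172.16.0.0/12 (172.16.0.0 - 172.31.255.255)
  192.168.0.0/16 (192.168.0.0 - 192.168.255.255)
Public (not in any RFC 1918 range)


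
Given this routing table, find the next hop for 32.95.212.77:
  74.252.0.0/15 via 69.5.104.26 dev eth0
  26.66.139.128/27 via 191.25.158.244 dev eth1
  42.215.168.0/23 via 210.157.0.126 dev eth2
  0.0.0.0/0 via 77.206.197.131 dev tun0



Longest prefix match for 32.95.212.77:
  /15 74.252.0.0: no
  /27 26.66.139.128: no
  /23 42.215.168.0: no
  /0 0.0.0.0: MATCH
Selected: next-hop 77.206.197.131 via tun0 (matched /0)


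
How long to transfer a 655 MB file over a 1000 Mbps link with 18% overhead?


Effective throughput = 1000 * (1 - 18/100) = 820.0 Mbps
File size in Mb = 655 * 8 = 5240 Mb
Time = 5240 / 820.0
Time = 6.3902 seconds


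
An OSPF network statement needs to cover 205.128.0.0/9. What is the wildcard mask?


Subnet mask: 255.128.0.0
Wildcard = 255.255.255.255 - subnet mask
255 - 255 = 0
255 - 128 = 127
255 - 0 = 255
255 - 0 = 255
Wildcard: 0.127.255.255


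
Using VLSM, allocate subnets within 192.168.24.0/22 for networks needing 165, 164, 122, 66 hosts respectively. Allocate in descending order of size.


165 hosts -> /24 (254 usable): 192.168.24.0/24
164 hosts -> /24 (254 usable): 192.168.25.0/24
122 hosts -> /25 (126 usable): 192.168.26.0/25
66 hosts -> /25 (126 usable): 192.168.26.128/25
Allocation: 192.168.24.0/24 (165 hosts, 254 usable); 192.168.25.0/24 (164 hosts, 254 usable); 192.168.26.0/25 (122 hosts, 126 usable); 192.168.26.128/25 (66 hosts, 126 usable)


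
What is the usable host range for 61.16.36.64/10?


Network: 61.0.0.0
Broadcast: 61.63.255.255
First usable = network + 1
Last usable = broadcast - 1
Range: 61.0.0.1 to 61.63.255.254


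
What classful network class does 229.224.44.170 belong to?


First octet: 229
Binary: 11100101
1110xxxx -> Class D (224-239)
Class D (multicast), default mask N/A


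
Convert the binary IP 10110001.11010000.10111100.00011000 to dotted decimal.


10110001 = 177
11010000 = 208
10111100 = 188
00011000 = 24
IP: 177.208.188.24


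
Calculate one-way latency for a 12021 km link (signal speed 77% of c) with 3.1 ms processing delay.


Speed = 0.77 * 3e5 km/s = 231000 km/s
Propagation delay = 12021 / 231000 = 0.052 s = 52.039 ms
Processing delay = 3.1 ms
Total one-way latency = 55.139 ms


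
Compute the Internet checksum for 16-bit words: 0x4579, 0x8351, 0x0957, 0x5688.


Sum all words (with carry folding):
+ 0x4579 = 0x4579
+ 0x8351 = 0xc8ca
+ 0x0957 = 0xd221
+ 0x5688 = 0x28aa
One's complement: ~0x28aa
Checksum = 0xd755


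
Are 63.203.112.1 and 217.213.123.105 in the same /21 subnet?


Mask: 255.255.248.0
63.203.112.1 AND mask = 63.203.112.0
217.213.123.105 AND mask = 217.213.120.0
No, different subnets (63.203.112.0 vs 217.213.120.0)


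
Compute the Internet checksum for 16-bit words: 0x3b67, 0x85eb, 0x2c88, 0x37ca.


Sum all words (with carry folding):
+ 0x3b67 = 0x3b67
+ 0x85eb = 0xc152
+ 0x2c88 = 0xedda
+ 0x37ca = 0x25a5
One's complement: ~0x25a5
Checksum = 0xda5a


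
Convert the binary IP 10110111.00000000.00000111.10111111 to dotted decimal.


10110111 = 183
00000000 = 0
00000111 = 7
10111111 = 191
IP: 183.0.7.191


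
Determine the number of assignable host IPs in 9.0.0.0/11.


Host bits = 32 - 11 = 21
Total addresses = 2^21 = 2097152
Usable = total - 2 (network and broadcast)
Usable hosts: 2097150


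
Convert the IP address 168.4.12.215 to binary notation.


168 = 10101000
4 = 00000100
12 = 00001100
215 = 11010111
Binary: 10101000.00000100.00001100.11010111


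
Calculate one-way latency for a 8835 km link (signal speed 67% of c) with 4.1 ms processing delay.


Speed = 0.67 * 3e5 km/s = 201000 km/s
Propagation delay = 8835 / 201000 = 0.044 s = 43.9552 ms
Processing delay = 4.1 ms
Total one-way latency = 48.0552 ms


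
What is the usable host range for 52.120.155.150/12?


Network: 52.112.0.0
Broadcast: 52.127.255.255
First usable = network + 1
Last usable = broadcast - 1
Range: 52.112.0.1 to 52.127.255.254


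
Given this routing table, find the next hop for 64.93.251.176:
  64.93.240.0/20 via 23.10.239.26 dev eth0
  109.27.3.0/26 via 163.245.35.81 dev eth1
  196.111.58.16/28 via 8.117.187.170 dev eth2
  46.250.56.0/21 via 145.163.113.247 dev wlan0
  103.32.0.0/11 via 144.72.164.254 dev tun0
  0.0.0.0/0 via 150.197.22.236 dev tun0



Longest prefix match for 64.93.251.176:
  /20 64.93.240.0: MATCH
  /26 109.27.3.0: no
  /28 196.111.58.16: no
  /21 46.250.56.0: no
  /11 103.32.0.0: no
  /0 0.0.0.0: MATCH
Selected: next-hop 23.10.239.26 via eth0 (matched /20)


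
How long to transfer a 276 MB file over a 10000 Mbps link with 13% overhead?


Effective throughput = 10000 * (1 - 13/100) = 8700 Mbps
File size in Mb = 276 * 8 = 2208 Mb
Time = 2208 / 8700
Time = 0.2538 seconds


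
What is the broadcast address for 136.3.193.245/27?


Network: 136.3.193.224/27
Host bits = 5
Set all host bits to 1:
Broadcast: 136.3.193.255


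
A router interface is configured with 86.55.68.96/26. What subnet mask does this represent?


/26 means 26 network bits, 6 host bits
Binary: 11111111111111111111111111000000
Mask: 255.255.255.192


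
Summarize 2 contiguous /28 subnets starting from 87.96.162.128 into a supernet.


Original prefix: /28
Number of subnets: 2 = 2^1
New prefix = 28 - 1 = 27
Supernet: 87.96.162.128/27


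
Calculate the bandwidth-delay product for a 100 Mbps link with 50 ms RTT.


BDP = bandwidth * RTT
= 100 Mbps * 50 ms
= 100 * 1e6 * 50 / 1000 bits
= 5000000 bits
= 625000 bytes
= 610.3516 KB
BDP = 5000000 bits (625000 bytes)


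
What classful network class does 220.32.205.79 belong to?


First octet: 220
Binary: 11011100
110xxxxx -> Class C (192-223)
Class C, default mask 255.255.255.0 (/24)


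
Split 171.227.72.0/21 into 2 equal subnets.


New prefix = 21 + 1 = 22
Each subnet has 1024 addresses
  171.227.72.0/22
  171.227.76.0/22
Subnets: 171.227.72.0/22, 171.227.76.0/22


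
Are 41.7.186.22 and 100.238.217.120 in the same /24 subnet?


Mask: 255.255.255.0
41.7.186.22 AND mask = 41.7.186.0
100.238.217.120 AND mask = 100.238.217.0
No, different subnets (41.7.186.0 vs 100.238.217.0)


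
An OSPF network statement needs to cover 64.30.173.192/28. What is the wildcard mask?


Subnet mask: 255.255.255.240
Wildcard = 255.255.255.255 - subnet mask
255 - 255 = 0
255 - 255 = 0
255 - 255 = 0
255 - 240 = 15
Wildcard: 0.0.0.15


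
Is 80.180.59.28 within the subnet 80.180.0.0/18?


Subnet network: 80.180.0.0
Test IP AND mask: 80.180.0.0
Yes, 80.180.59.28 is in 80.180.0.0/18


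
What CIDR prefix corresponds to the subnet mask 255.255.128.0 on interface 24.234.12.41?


Binary: 11111111.11111111.10000000.00000000
Count leading 1s
Prefix: /17


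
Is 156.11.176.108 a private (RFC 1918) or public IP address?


RFC 1918 private ranges:
  10.0.0.0/8 (10.0.0.0 - 10.255.255.255)
  172.16.0.0/12 (172.16.0.0 - 172.31.255.255)
  192.168.0.0/16 (192.168.0.0 - 192.168.255.255)
Public (not in any RFC 1918 range)


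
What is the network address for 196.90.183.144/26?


IP:   11000100.01011010.10110111.10010000
Mask: 11111111.11111111.11111111.11000000
AND operation:
Net:  11000100.01011010.10110111.10000000
Network: 196.90.183.128/26


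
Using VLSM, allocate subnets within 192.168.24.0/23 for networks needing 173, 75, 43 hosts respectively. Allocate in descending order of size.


173 hosts -> /24 (254 usable): 192.168.24.0/24
75 hosts -> /25 (126 usable): 192.168.25.0/25
43 hosts -> /26 (62 usable): 192.168.25.128/26
Allocation: 192.168.24.0/24 (173 hosts, 254 usable); 192.168.25.0/25 (75 hosts, 126 usable); 192.168.25.128/26 (43 hosts, 62 usable)


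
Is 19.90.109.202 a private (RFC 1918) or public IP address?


RFC 1918 private ranges:
  10.0.0.0/8 (10.0.0.0 - 10.255.255.255)
  172.16.0.0/12 (172.16.0.0 - 172.31.255.255)
  192.168.0.0/16 (192.168.0.0 - 192.168.255.255)
Public (not in any RFC 1918 range)


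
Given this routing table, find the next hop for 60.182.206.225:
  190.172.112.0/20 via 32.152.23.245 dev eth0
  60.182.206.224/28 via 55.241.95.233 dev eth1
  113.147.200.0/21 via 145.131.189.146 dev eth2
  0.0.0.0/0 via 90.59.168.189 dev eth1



Longest prefix match for 60.182.206.225:
  /20 190.172.112.0: no
  /28 60.182.206.224: MATCH
  /21 113.147.200.0: no
  /0 0.0.0.0: MATCH
Selected: next-hop 55.241.95.233 via eth1 (matched /28)


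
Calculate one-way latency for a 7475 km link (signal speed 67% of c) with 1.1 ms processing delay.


Speed = 0.67 * 3e5 km/s = 201000 km/s
Propagation delay = 7475 / 201000 = 0.0372 s = 37.1891 ms
Processing delay = 1.1 ms
Total one-way latency = 38.2891 ms


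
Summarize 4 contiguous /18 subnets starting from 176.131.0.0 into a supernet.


Original prefix: /18
Number of subnets: 4 = 2^2
New prefix = 18 - 2 = 16
Supernet: 176.131.0.0/16


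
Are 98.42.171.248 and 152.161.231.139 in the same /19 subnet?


Mask: 255.255.224.0
98.42.171.248 AND mask = 98.42.160.0
152.161.231.139 AND mask = 152.161.224.0
No, different subnets (98.42.160.0 vs 152.161.224.0)


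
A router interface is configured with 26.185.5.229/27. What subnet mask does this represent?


/27 means 27 network bits, 5 host bits
Binary: 11111111111111111111111111100000
Mask: 255.255.255.224


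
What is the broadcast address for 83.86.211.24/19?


Network: 83.86.192.0/19
Host bits = 13
Set all host bits to 1:
Broadcast: 83.86.223.255


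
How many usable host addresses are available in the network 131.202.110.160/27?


Host bits = 32 - 27 = 5
Total addresses = 2^5 = 32
Usable = total - 2 (network and broadcast)
Usable hosts: 30


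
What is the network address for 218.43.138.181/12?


IP:   11011010.00101011.10001010.10110101
Mask: 11111111.11110000.00000000.00000000
AND operation:
Net:  11011010.00100000.00000000.00000000
Network: 218.32.0.0/12


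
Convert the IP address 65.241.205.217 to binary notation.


65 = 01000001
241 = 11110001
205 = 11001101
217 = 11011001
Binary: 01000001.11110001.11001101.11011001


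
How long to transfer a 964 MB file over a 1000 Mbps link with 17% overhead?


Effective throughput = 1000 * (1 - 17/100) = 830 Mbps
File size in Mb = 964 * 8 = 7712 Mb
Time = 7712 / 830
Time = 9.2916 seconds


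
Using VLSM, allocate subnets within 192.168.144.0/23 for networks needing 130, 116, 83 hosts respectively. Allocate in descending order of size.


130 hosts -> /24 (254 usable): 192.168.144.0/24
116 hosts -> /25 (126 usable): 192.168.145.0/25
83 hosts -> /25 (126 usable): 192.168.145.128/25
Allocation: 192.168.144.0/24 (130 hosts, 254 usable); 192.168.145.0/25 (116 hosts, 126 usable); 192.168.145.128/25 (83 hosts, 126 usable)


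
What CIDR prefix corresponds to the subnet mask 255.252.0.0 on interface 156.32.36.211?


Binary: 11111111.11111100.00000000.00000000
Count leading 1s
Prefix: /14


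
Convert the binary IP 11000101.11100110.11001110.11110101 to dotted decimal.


11000101 = 197
11100110 = 230
11001110 = 206
11110101 = 245
IP: 197.230.206.245


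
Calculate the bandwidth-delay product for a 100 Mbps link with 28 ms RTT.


BDP = bandwidth * RTT
= 100 Mbps * 28 ms
= 100 * 1e6 * 28 / 1000 bits
= 2800000 bits
= 350000 bytes
= 341.7969 KB
BDP = 2800000 bits (350000 bytes)


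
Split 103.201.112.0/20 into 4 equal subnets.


New prefix = 20 + 2 = 22
Each subnet has 1024 addresses
  103.201.112.0/22
  103.201.116.0/22
  103.201.120.0/22
  103.201.124.0/22
Subnets: 103.201.112.0/22, 103.201.116.0/22, 103.201.120.0/22, 103.201.124.0/22


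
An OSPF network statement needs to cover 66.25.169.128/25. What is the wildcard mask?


Subnet mask: 255.255.255.128
Wildcard = 255.255.255.255 - subnet mask
255 - 255 = 0
255 - 255 = 0
255 - 255 = 0
255 - 128 = 127
Wildcard: 0.0.0.127


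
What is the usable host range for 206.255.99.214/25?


Network: 206.255.99.128
Broadcast: 206.255.99.255
First usable = network + 1
Last usable = broadcast - 1
Range: 206.255.99.129 to 206.255.99.254


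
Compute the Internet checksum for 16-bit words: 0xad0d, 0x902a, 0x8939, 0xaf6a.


Sum all words (with carry folding):
+ 0xad0d = 0xad0d
+ 0x902a = 0x3d38
+ 0x8939 = 0xc671
+ 0xaf6a = 0x75dc
One's complement: ~0x75dc
Checksum = 0x8a23


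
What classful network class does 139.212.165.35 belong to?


First octet: 139
Binary: 10001011
10xxxxxx -> Class B (128-191)
Class B, default mask 255.255.0.0 (/16)


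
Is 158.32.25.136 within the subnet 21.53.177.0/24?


Subnet network: 21.53.177.0
Test IP AND mask: 158.32.25.0
No, 158.32.25.136 is not in 21.53.177.0/24


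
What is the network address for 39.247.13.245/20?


IP:   00100111.11110111.00001101.11110101
Mask: 11111111.11111111.11110000.00000000
AND operation:
Net:  00100111.11110111.00000000.00000000
Network: 39.247.0.0/20


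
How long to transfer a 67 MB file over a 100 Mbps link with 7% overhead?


Effective throughput = 100 * (1 - 7/100) = 93 Mbps
File size in Mb = 67 * 8 = 536 Mb
Time = 536 / 93
Time = 5.7634 seconds


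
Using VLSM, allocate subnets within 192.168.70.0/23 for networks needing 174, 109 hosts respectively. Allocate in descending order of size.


174 hosts -> /24 (254 usable): 192.168.70.0/24
109 hosts -> /25 (126 usable): 192.168.71.0/25
Allocation: 192.168.70.0/24 (174 hosts, 254 usable); 192.168.71.0/25 (109 hosts, 126 usable)


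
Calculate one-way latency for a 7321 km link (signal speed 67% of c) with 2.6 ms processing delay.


Speed = 0.67 * 3e5 km/s = 201000 km/s
Propagation delay = 7321 / 201000 = 0.0364 s = 36.4229 ms
Processing delay = 2.6 ms
Total one-way latency = 39.0229 ms


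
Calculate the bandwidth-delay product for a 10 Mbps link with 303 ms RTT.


BDP = bandwidth * RTT
= 10 Mbps * 303 ms
= 10 * 1e6 * 303 / 1000 bits
= 3030000 bits
= 378750 bytes
= 369.873 KB
BDP = 3030000 bits (378750 bytes)


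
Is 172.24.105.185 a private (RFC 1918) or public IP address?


RFC 1918 private ranges:
  10.0.0.0/8 (10.0.0.0 - 10.255.255.255)
  172.16.0.0/12 (172.16.0.0 - 172.31.255.255)
  192.168.0.0/16 (192.168.0.0 - 192.168.255.255)
Private (in 172.16.0.0/12)


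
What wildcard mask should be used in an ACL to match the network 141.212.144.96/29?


Subnet mask: 255.255.255.248
Wildcard = 255.255.255.255 - subnet mask
255 - 255 = 0
255 - 255 = 0
255 - 255 = 0
255 - 248 = 7
Wildcard: 0.0.0.7


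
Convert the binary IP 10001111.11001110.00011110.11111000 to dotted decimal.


10001111 = 143
11001110 = 206
00011110 = 30
11111000 = 248
IP: 143.206.30.248


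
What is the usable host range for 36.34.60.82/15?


Network: 36.34.0.0
Broadcast: 36.35.255.255
First usable = network + 1
Last usable = broadcast - 1
Range: 36.34.0.1 to 36.35.255.254


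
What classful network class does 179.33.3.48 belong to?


First octet: 179
Binary: 10110011
10xxxxxx -> Class B (128-191)
Class B, default mask 255.255.0.0 (/16)


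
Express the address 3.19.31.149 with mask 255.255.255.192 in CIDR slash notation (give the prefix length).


Binary: 11111111.11111111.11111111.11000000
Count leading 1s
Prefix: /26


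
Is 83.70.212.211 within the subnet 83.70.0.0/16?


Subnet network: 83.70.0.0
Test IP AND mask: 83.70.0.0
Yes, 83.70.212.211 is in 83.70.0.0/16


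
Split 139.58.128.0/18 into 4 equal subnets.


New prefix = 18 + 2 = 20
Each subnet has 4096 addresses
  139.58.128.0/20
  139.58.144.0/20
  139.58.160.0/20
  139.58.176.0/20
Subnets: 139.58.128.0/20, 139.58.144.0/20, 139.58.160.0/20, 139.58.176.0/20


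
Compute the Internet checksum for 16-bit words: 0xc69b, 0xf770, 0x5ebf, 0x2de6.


Sum all words (with carry folding):
+ 0xc69b = 0xc69b
+ 0xf770 = 0xbe0c
+ 0x5ebf = 0x1ccc
+ 0x2de6 = 0x4ab2
One's complement: ~0x4ab2
Checksum = 0xb54d


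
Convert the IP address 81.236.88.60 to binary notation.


81 = 01010001
236 = 11101100
88 = 01011000
60 = 00111100
Binary: 01010001.11101100.01011000.00111100


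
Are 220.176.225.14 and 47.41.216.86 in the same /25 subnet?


Mask: 255.255.255.128
220.176.225.14 AND mask = 220.176.225.0
47.41.216.86 AND mask = 47.41.216.0
No, different subnets (220.176.225.0 vs 47.41.216.0)


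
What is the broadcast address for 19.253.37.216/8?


Network: 19.0.0.0/8
Host bits = 24
Set all host bits to 1:
Broadcast: 19.255.255.255


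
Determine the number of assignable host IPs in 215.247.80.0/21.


Host bits = 32 - 21 = 11
Total addresses = 2^11 = 2048
Usable = total - 2 (network and broadcast)
Usable hosts: 2046


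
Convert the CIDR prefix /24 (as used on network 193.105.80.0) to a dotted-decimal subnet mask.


/24 means 24 network bits, 8 host bits
Binary: 11111111111111111111111100000000
Mask: 255.255.255.0


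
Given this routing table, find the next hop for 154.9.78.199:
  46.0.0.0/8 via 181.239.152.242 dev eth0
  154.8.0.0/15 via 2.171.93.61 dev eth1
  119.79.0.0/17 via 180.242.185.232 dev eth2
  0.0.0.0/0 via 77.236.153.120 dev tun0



Longest prefix match for 154.9.78.199:
  /8 46.0.0.0: no
  /15 154.8.0.0: MATCH
  /17 119.79.0.0: no
  /0 0.0.0.0: MATCH
Selected: next-hop 2.171.93.61 via eth1 (matched /15)


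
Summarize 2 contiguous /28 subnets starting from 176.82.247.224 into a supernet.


Original prefix: /28
Number of subnets: 2 = 2^1
New prefix = 28 - 1 = 27
Supernet: 176.82.247.224/27


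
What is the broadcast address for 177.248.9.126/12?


Network: 177.240.0.0/12
Host bits = 20
Set all host bits to 1:
Broadcast: 177.255.255.255


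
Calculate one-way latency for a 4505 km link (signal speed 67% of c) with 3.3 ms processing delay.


Speed = 0.67 * 3e5 km/s = 201000 km/s
Propagation delay = 4505 / 201000 = 0.0224 s = 22.4129 ms
Processing delay = 3.3 ms
Total one-way latency = 25.7129 ms


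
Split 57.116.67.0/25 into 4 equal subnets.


New prefix = 25 + 2 = 27
Each subnet has 32 addresses
  57.116.67.0/27
  57.116.67.32/27
  57.116.67.64/27
  57.116.67.96/27
Subnets: 57.116.67.0/27, 57.116.67.32/27, 57.116.67.64/27, 57.116.67.96/27


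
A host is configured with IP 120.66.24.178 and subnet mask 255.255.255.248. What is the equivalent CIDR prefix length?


Binary: 11111111.11111111.11111111.11111000
Count leading 1s
Prefix: /29


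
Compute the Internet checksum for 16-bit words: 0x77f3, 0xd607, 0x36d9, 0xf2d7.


Sum all words (with carry folding):
+ 0x77f3 = 0x77f3
+ 0xd607 = 0x4dfb
+ 0x36d9 = 0x84d4
+ 0xf2d7 = 0x77ac
One's complement: ~0x77ac
Checksum = 0x8853


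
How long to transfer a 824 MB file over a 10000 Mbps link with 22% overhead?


Effective throughput = 10000 * (1 - 22/100) = 7800 Mbps
File size in Mb = 824 * 8 = 6592 Mb
Time = 6592 / 7800
Time = 0.8451 seconds


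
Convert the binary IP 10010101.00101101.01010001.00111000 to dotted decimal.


10010101 = 149
00101101 = 45
01010001 = 81
00111000 = 56
IP: 149.45.81.56


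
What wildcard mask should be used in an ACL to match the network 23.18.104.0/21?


Subnet mask: 255.255.248.0
Wildcard = 255.255.255.255 - subnet mask
255 - 255 = 0
255 - 255 = 0
255 - 248 = 7
255 - 0 = 255
Wildcard: 0.0.7.255
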